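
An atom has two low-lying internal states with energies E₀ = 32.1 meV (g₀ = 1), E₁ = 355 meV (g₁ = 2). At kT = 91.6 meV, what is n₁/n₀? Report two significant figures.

0.059

n₁/n₀ = (g₁/g₀) exp[−(E₁−E₀)/kT] = (2/1) × exp(−(322.9 meV)/(91.6 meV)) = (2/1) × exp(-3.525) = 0.059.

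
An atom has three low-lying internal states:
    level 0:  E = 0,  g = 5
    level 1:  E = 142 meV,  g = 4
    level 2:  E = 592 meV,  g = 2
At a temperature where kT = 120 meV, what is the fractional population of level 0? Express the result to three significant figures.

0.801

Eᵢ/kT = 0, 1.1833, 4.9333.
Z = Σ gᵢe^(−Eᵢ/kT) = 5·e^(−0) + 4·e^(−1.1833) + 2·e^(−4.9333) = 5.0000 + 1.2251 + 0.014405 = 6.2395.
P₀ = g₀ e^(−E₀/kT) / Z = 5.0000/6.2395 = 0.801.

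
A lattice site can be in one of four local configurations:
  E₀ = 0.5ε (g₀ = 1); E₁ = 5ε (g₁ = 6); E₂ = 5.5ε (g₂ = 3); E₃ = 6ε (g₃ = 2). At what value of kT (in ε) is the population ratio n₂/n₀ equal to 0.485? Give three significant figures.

2.74 ε

n₂/n₀ = (g₂/g₀) exp[−(E₂−E₀)/kT] = 0.485.
⇒ (E₂−E₀)/kT = ln((3/1)/0.485) = ln(6.1856) = 1.8222.
kT = 5.0ε / 1.8222 = 2.74 ε.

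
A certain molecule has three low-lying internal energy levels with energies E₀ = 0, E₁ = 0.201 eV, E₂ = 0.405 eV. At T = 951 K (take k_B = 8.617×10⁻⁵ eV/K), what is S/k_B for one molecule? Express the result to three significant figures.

k_BT = 8.617×10⁻⁵ × 951 K = 0.081948 eV.
Eᵢ/kT = 0, 2.4528, 4.9422.
Z = Σ e^(−Eᵢ/kT) = e^(−0) + e^(−2.4528) + e^(−4.9422) = 1.0000 + 0.086052 + 0.0071389 = 1.0932.
⟨E⟩ = Σ EᵢPᵢ = 0.018467 eV.
S/k_B = ln Z + ⟨E⟩/kT = ln(1.0932) + 0.018467/0.081948 = 0.089109 + 0.22535 = 0.314.

0.314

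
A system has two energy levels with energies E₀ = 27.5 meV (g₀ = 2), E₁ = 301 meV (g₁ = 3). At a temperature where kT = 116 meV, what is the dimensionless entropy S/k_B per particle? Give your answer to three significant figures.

1.12

Eᵢ/kT = 0.23707, 2.5948.
Z = Σ gᵢe^(−Eᵢ/kT) = 2·e^(−0.23707) + 3·e^(−2.5948) = 1.5779 + 0.22398 = 1.8019.
⟨E⟩ = Σ EᵢPᵢ = 61.496 meV.
S/k_B = ln Z + ⟨E⟩/kT = ln(1.8019) + 61.496/116 = 0.58884 + 0.53014 = 1.12.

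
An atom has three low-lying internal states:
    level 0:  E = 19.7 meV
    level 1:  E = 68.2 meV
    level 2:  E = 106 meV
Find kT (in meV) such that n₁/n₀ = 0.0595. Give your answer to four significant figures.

17.19 meV

n₁/n₀ = exp[−(E₁−E₀)/kT] = 0.0595.
⇒ (E₁−E₀)/kT = ln(1/0.0595) = ln(16.8067) = 2.82178.
kT = 48.5 meV / 2.82178 = 17.19 meV.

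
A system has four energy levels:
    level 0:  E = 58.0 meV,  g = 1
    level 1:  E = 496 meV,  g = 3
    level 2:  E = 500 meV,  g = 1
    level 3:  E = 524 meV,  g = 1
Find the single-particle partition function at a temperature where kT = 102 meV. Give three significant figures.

Eᵢ/kT = 0.56863, 4.8627, 4.9020, 5.1373.
Z = Σ gᵢe^(−Eᵢ/kT) = 1·e^(−0.56863) + 3·e^(−4.8627) + 1·e^(−4.9020) + 1·e^(−5.1373) = 0.56630 + 0.023189 + 0.0074317 + 0.0058735 = 0.60279.

Z = 0.603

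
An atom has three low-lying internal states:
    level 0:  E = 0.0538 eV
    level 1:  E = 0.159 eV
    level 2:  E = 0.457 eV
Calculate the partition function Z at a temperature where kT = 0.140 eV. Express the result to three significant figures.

Eᵢ/kT = 0.38429, 1.1357, 3.2643.
Z = Σ e^(−Eᵢ/kT) = e^(−0.38429) + e^(−1.1357) + e^(−3.2643) = 0.68093 + 0.32120 + 0.038224 = 1.0404.

Z = 1.04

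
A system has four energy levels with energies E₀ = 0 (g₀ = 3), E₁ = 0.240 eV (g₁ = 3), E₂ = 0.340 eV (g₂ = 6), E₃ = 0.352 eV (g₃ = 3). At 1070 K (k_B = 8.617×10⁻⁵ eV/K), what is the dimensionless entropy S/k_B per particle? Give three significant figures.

1.64

k_BT = 8.617×10⁻⁵ × 1070 K = 0.092202 eV.
Eᵢ/kT = 0, 2.6030, 3.6876, 3.8177.
Z = Σ gᵢe^(−Eᵢ/kT) = 3·e^(−0) + 3·e^(−2.6030) + 6·e^(−3.6876) + 3·e^(−3.8177) = 3.0000 + 0.22215 + 0.15019 + 0.065935 = 3.4383.
⟨E⟩ = Σ EᵢPᵢ = 0.037108 eV.
S/k_B = ln Z + ⟨E⟩/kT = ln(3.4383) + 0.037108/0.092202 = 1.2350 + 0.40246 = 1.64.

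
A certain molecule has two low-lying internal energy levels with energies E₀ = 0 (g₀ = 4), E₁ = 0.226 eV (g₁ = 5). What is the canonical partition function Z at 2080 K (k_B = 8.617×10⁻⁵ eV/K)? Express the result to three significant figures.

Z = 5.42

k_BT = 8.617×10⁻⁵ × 2080 K = 0.17923 eV.
Eᵢ/kT = 0, 1.2609.
Z = Σ gᵢe^(−Eᵢ/kT) = 4·e^(−0) + 5·e^(−1.2609) = 4.0000 + 1.4170 = 5.4170.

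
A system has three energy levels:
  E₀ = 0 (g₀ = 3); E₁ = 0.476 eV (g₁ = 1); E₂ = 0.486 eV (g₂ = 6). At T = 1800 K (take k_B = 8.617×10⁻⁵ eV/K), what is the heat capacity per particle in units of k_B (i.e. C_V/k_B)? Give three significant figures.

0.824

k_BT = 8.617×10⁻⁵ × 1800 K = 0.15511 eV.
Eᵢ/kT = 0, 3.0688, 3.1333.
Z = Σ gᵢe^(−Eᵢ/kT) = 3·e^(−0) + 1·e^(−3.0688) + 6·e^(−3.1333) = 3.0000 + 0.046477 + 0.26144 = 3.3079.
⟨E⟩ = 0.045099 eV, ⟨E²⟩ = 0.021851 eV².
C_V/k_B = (⟨E²⟩ − ⟨E⟩²)/(kT)² = (0.021851 − 0.0020339)/0.024059 = 0.824.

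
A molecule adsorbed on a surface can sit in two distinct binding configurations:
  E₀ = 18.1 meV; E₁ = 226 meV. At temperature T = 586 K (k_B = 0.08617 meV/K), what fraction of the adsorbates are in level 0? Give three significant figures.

k_BT = 0.08617 × 586 K = 50.496 meV.
Eᵢ/kT = 0.35844, 4.4756.
Z = Σ e^(−Eᵢ/kT) = e^(−0.35844) + e^(−4.4756) = 0.69877 + 0.011383 = 0.71015.
P₀ = e^(−E₀/kT) / Z = 0.69877/0.71015 = 0.984.

0.984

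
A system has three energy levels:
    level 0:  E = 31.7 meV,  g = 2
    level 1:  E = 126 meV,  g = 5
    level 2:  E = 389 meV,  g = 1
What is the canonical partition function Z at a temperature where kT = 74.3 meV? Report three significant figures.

Z = 2.23

Eᵢ/kT = 0.42665, 1.6958, 5.2355.
Z = Σ gᵢe^(−Eᵢ/kT) = 2·e^(−0.42665) + 5·e^(−1.6958) + 1·e^(−5.2355) = 1.3054 + 0.91726 + 0.0053242 = 2.2280.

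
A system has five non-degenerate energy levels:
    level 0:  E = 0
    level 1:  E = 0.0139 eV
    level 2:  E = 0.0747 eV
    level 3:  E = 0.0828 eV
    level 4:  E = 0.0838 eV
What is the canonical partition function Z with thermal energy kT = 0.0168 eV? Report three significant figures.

Eᵢ/kT = 0, 0.82738, 4.4464, 4.9286, 4.9881.
Z = Σ e^(−Eᵢ/kT) = e^(−0) + e^(−0.82738) + e^(−4.4464) + e^(−4.9286) + e^(−4.9881) = 1.0000 + 0.43719 + 0.011721 + 0.0072366 + 0.0068186 = 1.4630.

Z = 1.46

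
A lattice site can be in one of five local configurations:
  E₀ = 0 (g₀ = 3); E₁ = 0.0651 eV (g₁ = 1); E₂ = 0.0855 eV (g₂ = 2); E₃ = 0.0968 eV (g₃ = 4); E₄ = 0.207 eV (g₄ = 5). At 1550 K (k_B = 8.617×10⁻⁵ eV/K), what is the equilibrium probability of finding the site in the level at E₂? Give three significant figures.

0.138

k_BT = 8.617×10⁻⁵ × 1550 K = 0.13356 eV.
Eᵢ/kT = 0, 0.48742, 0.64016, 0.72477, 1.5499.
Z = Σ gᵢe^(−Eᵢ/kT) = 3·e^(−0) + 1·e^(−0.48742) + 2·e^(−0.64016) + 4·e^(−0.72477) + 5·e^(−1.5499) = 3.0000 + 0.61421 + 1.0544 + 1.9377 + 1.0613 = 7.6676.
P₂ = g₂ e^(−E₂/kT) / Z = 1.0544/7.6676 = 0.138.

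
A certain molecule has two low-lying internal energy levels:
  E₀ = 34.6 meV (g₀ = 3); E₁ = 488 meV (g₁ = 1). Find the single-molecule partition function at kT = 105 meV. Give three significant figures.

Z = 2.17

Eᵢ/kT = 0.32952, 4.6476.
Z = Σ gᵢe^(−Eᵢ/kT) = 3·e^(−0.32952) + 1·e^(−4.6476) = 2.1578 + 0.0095846 = 2.1674.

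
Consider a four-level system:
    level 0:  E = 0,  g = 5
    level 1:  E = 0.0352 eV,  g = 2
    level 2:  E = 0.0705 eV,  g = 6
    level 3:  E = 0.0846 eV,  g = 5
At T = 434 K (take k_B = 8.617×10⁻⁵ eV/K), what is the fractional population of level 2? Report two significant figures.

k_BT = 8.617×10⁻⁵ × 434 K = 0.03740 eV.
Eᵢ/kT = 0, 0.9412, 1.885, 2.262.
Z = Σ gᵢe^(−Eᵢ/kT) = 5·e^(−0) + 2·e^(−0.9412) + 6·e^(−1.885) + 5·e^(−2.262) = 5.000 + 0.7803 + 0.9110 + 0.5207 = 7.212.
P₂ = g₂ e^(−E₂/kT) / Z = 0.9110/7.212 = 0.13.

0.13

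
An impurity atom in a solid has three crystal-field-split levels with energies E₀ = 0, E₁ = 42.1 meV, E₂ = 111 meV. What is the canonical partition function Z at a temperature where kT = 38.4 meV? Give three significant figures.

Eᵢ/kT = 0, 1.0964, 2.8906.
Z = Σ e^(−Eᵢ/kT) = e^(−0) + e^(−1.0964) + e^(−2.8906) = 1.0000 + 0.33407 + 0.055543 = 1.3896.

Z = 1.39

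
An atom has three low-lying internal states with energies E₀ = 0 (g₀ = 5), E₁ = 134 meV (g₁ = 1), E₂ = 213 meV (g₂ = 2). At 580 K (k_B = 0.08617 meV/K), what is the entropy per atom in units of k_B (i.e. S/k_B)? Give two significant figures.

k_BT = 0.08617 × 580 K = 49.98 meV.
Eᵢ/kT = 0, 2.681, 4.262.
Z = Σ gᵢe^(−Eᵢ/kT) = 5·e^(−0) + 1·e^(−2.681) + 2·e^(−4.262) = 5.000 + 0.06849 + 0.02819 = 5.097.
⟨E⟩ = Σ EᵢPᵢ = 2.979 meV.
S/k_B = ln Z + ⟨E⟩/kT = ln(5.097) + 2.979/49.98 = 1.629 + 0.05960 = 1.7.

1.7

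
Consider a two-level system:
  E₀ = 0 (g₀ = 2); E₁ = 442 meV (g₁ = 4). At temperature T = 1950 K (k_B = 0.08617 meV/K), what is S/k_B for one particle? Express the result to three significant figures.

k_BT = 0.08617 × 1950 K = 168.03 meV.
Eᵢ/kT = 0, 2.6305.
Z = Σ gᵢe^(−Eᵢ/kT) = 2·e^(−0) + 4·e^(−2.6305) = 2.0000 + 0.28817 = 2.2882.
⟨E⟩ = Σ EᵢPᵢ = 55.664 meV.
S/k_B = ln Z + ⟨E⟩/kT = ln(2.2882) + 55.664/168.03 = 0.82777 + 0.33127 = 1.16.

1.16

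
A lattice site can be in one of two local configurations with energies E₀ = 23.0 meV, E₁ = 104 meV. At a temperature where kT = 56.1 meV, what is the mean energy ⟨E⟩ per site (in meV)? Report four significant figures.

Eᵢ/kT = 0.409982, 1.85383.
Z = Σ e^(−Eᵢ/kT) = e^(−0.409982) + e^(−1.85383) = 0.663662 + 0.156636 = 0.820298.
⟨E⟩ = Σ Eᵢ e^(−Eᵢ/kT) / Z = (23.0·0.663662 + 104·0.156636) / 0.820298 = 38.47 meV.

38.47 meV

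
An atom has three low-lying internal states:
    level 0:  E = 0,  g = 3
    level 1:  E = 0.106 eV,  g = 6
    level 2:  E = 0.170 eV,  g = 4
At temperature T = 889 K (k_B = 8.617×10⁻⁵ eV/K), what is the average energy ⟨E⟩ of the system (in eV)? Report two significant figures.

0.047 eV

k_BT = 8.617×10⁻⁵ × 889 K = 0.07661 eV.
Eᵢ/kT = 0, 1.384, 2.219.
Z = Σ gᵢe^(−Eᵢ/kT) = 3·e^(−0) + 6·e^(−1.384) + 4·e^(−2.219) = 3.000 + 1.503 + 0.4349 = 4.938.
⟨E⟩ = Σ Eᵢ gᵢe^(−Eᵢ/kT) / Z = (0·3.000 + 0.106·1.503 + 0.170·0.4349) / 4.938 = 0.047 eV.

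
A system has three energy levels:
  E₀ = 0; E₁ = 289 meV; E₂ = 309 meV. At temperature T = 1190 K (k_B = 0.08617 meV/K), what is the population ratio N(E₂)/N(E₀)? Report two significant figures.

k_BT = 0.08617 × 1190 K = 102.5 meV.
n₂/n₀ = exp[−(E₂−E₀)/kT] = exp(−(309 meV)/(102.5 meV)) = exp(-3.015) = 0.049.

0.049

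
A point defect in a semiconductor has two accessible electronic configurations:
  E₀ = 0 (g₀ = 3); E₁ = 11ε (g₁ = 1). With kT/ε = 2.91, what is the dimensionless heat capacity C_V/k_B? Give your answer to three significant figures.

Eᵢ/kT = 0, 3.7801.
Z = Σ gᵢe^(−Eᵢ/kT) = 3·e^(−0) + 1·e^(−3.7801) = 3.0000 + 0.022820 = 3.0228.
⟨E⟩ = 0.083042 ε, ⟨E²⟩ = 0.91346 ε².
C_V/k_B = (⟨E²⟩ − ⟨E⟩²)/(kT)² = (0.91346 − 0.0068960)/8.4681 = 0.107.

0.107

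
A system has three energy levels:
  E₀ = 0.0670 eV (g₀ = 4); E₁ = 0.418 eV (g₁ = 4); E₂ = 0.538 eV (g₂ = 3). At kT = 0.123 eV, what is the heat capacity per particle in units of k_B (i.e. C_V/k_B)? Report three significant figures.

0.615

Eᵢ/kT = 0.54472, 3.3984, 4.3740.
Z = Σ gᵢe^(−Eᵢ/kT) = 4·e^(−0.54472) + 4·e^(−3.3984) + 3·e^(−4.3740) = 2.3200 + 0.13371 + 0.037802 = 2.4915.
⟨E⟩ = 0.092983 eV, ⟨E²⟩ = 0.017948 eV².
C_V/k_B = (⟨E²⟩ − ⟨E⟩²)/(kT)² = (0.017948 − 0.0086458)/0.015129 = 0.615.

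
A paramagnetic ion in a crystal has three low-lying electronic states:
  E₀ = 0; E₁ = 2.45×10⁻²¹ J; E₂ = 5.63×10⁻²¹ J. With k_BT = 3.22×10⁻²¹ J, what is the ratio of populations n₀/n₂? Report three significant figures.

n₀/n₂ = exp[−(E₀−E₂)/kT] = exp(−(-5.63 ×10⁻²¹ J)/(3.22 ×10⁻²¹ J)) = exp(1.7484) = 5.75.

5.75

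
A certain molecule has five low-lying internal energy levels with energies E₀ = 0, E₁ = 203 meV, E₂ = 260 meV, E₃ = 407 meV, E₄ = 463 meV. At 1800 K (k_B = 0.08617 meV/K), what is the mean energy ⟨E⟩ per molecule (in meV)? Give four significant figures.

98.96 meV

k_BT = 0.08617 × 1800 K = 155.106 meV.
Eᵢ/kT = 0, 1.30878, 1.67627, 2.62401, 2.98506.
Z = Σ e^(−Eᵢ/kT) = e^(−0) + e^(−1.30878) + e^(−1.67627) + e^(−2.62401) + e^(−2.98506) = 1.00000 + 0.270149 + 0.187070 + 0.0725115 + 0.0505365 = 1.58027.
⟨E⟩ = Σ Eᵢ e^(−Eᵢ/kT) / Z = (0·1.00000 + 203·0.270149 + 260·0.187070 + 407·0.0725115 + 463·0.0505365) / 1.58027 = 98.96 meV.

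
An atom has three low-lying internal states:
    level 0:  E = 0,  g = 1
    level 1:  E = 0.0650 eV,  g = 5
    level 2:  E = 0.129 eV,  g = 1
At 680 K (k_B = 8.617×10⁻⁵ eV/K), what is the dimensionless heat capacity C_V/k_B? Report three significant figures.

0.365

k_BT = 8.617×10⁻⁵ × 680 K = 0.058596 eV.
Eᵢ/kT = 0, 1.1093, 2.2015.
Z = Σ gᵢe^(−Eᵢ/kT) = 1·e^(−0) + 5·e^(−1.1093) + 1·e^(−2.2015) = 1.0000 + 1.6489 + 0.11064 = 2.7595.
⟨E⟩ = 0.044012 eV, ⟨E²⟩ = 0.0031918 eV².
C_V/k_B = (⟨E²⟩ − ⟨E⟩²)/(kT)² = (0.0031918 − 0.0019371)/0.0034335 = 0.365.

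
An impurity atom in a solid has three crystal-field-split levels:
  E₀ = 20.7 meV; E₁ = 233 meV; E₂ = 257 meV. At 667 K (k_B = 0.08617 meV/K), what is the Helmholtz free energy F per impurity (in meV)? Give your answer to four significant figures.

18.38 meV

k_BT = 0.08617 × 667 K = 57.4754 meV.
Eᵢ/kT = 0.360154, 4.05391, 4.47148.
Z = Σ e^(−Eᵢ/kT) = e^(−0.360154) + e^(−4.05391) + e^(−4.47148) = 0.697569 + 0.0173544 + 0.0114304 = 0.726354.
F = −kT ln Z = −57.4754 × ln(0.726354) = −57.4754 × -0.319718 = 18.38 meV.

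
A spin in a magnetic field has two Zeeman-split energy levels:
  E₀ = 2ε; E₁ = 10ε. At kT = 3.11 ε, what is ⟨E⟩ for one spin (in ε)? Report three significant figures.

2.57 ε

Eᵢ/kT = 0.64309, 3.2154.
Z = Σ e^(−Eᵢ/kT) = e^(−0.64309) + e^(−3.2154) = 0.52567 + 0.040139 = 0.56581.
⟨E⟩ = Σ Eᵢ e^(−Eᵢ/kT) / Z = (2·0.52567 + 10·0.040139) / 0.56581 = 2.57 ε.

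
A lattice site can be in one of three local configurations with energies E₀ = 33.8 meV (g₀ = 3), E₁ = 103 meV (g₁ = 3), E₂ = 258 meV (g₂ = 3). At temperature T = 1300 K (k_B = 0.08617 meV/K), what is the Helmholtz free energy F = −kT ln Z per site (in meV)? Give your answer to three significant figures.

-147 meV

k_BT = 0.08617 × 1300 K = 112.02 meV.
Eᵢ/kT = 0.30173, 0.91948, 2.3032.
Z = Σ gᵢe^(−Eᵢ/kT) = 3·e^(−0.30173) + 3·e^(−0.91948) + 3·e^(−2.3032) = 2.2186 + 1.1962 + 0.29982 = 3.7146.
F = −kT ln Z = −112.02 × ln(3.7146) = −112.02 × 1.3123 = -147 meV.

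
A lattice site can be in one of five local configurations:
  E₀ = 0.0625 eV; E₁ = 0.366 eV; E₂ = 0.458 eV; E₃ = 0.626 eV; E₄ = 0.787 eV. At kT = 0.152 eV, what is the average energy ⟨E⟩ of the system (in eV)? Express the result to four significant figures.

Eᵢ/kT = 0.411184, 2.40789, 3.01316, 4.11842, 5.17763.
Z = Σ e^(−Eᵢ/kT) = e^(−0.411184) + e^(−2.40789) + e^(−3.01316) + e^(−4.11842) + e^(−5.17763) = 0.662865 + 0.0900050 + 0.0491362 + 0.0162702 + 0.00564136 = 0.823918.
⟨E⟩ = Σ Eᵢ e^(−Eᵢ/kT) / Z = (0.0625·0.662865 + 0.366·0.0900050 + 0.458·0.0491362 + 0.626·0.0162702 + 0.787·0.00564136) / 0.823918 = 0.1353 eV.

0.1353 eV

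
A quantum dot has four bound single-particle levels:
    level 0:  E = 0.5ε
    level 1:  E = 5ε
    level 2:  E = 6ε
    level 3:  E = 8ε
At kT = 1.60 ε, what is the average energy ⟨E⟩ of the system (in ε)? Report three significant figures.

Eᵢ/kT = 0.31250, 3.1250, 3.7500, 5.0000.
Z = Σ e^(−Eᵢ/kT) = e^(−0.31250) + e^(−3.1250) + e^(−3.7500) + e^(−5.0000) = 0.73162 + 0.043937 + 0.023518 + 0.0067379 = 0.80581.
⟨E⟩ = Σ Eᵢ e^(−Eᵢ/kT) / Z = (0.5·0.73162 + 5·0.043937 + 6·0.023518 + 8·0.0067379) / 0.80581 = 0.969 ε.

0.969 ε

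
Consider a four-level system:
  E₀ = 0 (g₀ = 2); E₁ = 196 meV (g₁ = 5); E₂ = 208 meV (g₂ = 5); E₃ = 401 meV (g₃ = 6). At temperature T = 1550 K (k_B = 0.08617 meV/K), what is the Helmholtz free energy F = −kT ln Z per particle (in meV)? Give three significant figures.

-201 meV

k_BT = 0.08617 × 1550 K = 133.56 meV.
Eᵢ/kT = 0, 1.4675, 1.5574, 3.0024.
Z = Σ gᵢe^(−Eᵢ/kT) = 2·e^(−0) + 5·e^(−1.4675) + 5·e^(−1.5574) + 6·e^(−3.0024) = 2.0000 + 1.1525 + 1.0534 + 0.29801 = 4.5039.
F = −kT ln Z = −133.56 × ln(4.5039) = −133.56 × 1.5049 = -201 meV.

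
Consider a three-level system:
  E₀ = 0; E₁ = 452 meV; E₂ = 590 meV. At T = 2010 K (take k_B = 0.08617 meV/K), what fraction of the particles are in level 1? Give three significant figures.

k_BT = 0.08617 × 2010 K = 173.20 meV.
Eᵢ/kT = 0, 2.6097, 3.4065.
Z = Σ e^(−Eᵢ/kT) = e^(−0) + e^(−2.6097) + e^(−3.4065) = 1.0000 + 0.073557 + 0.033157 = 1.1067.
P₁ = e^(−E₁/kT) / Z = 0.073557/1.1067 = 0.0665.

0.0665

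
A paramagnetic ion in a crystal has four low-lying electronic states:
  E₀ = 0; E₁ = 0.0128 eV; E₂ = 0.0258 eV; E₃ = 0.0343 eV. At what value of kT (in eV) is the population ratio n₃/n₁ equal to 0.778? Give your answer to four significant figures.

0.08565 eV

n₃/n₁ = exp[−(E₃−E₁)/kT] = 0.778.
⇒ (E₃−E₁)/kT = ln(1/0.778) = ln(1.28535) = 0.251031.
kT = 0.0215 eV / 0.251031 = 0.08565 eV.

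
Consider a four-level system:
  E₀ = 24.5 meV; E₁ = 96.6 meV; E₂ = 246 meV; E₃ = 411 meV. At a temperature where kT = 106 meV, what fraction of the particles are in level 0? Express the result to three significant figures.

Eᵢ/kT = 0.23113, 0.91132, 2.3208, 3.8774.
Z = Σ e^(−Eᵢ/kT) = e^(−0.23113) + e^(−0.91132) + e^(−2.3208) + e^(−3.8774) = 0.79364 + 0.40199 + 0.098195 + 0.020705 = 1.3145.
P₀ = e^(−E₀/kT) / Z = 0.79364/1.3145 = 0.604.

0.604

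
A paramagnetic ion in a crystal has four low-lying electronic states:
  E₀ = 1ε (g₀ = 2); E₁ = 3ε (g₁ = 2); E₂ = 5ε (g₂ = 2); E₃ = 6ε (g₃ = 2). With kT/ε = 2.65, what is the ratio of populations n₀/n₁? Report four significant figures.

n₀/n₁ = (g₀/g₁) exp[−(E₀−E₁)/kT] = (2/2) × exp(−(-2ε)/(2.65ε)) = (2/2) × exp(0.754717) = 2.127.

2.127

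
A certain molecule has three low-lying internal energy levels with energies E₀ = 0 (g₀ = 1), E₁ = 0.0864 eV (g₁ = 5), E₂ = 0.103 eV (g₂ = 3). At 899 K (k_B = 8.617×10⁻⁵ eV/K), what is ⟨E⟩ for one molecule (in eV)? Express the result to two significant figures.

0.065 eV

k_BT = 8.617×10⁻⁵ × 899 K = 0.07747 eV.
Eᵢ/kT = 0, 1.115, 1.330.
Z = Σ gᵢe^(−Eᵢ/kT) = 1·e^(−0) + 5·e^(−1.115) + 3·e^(−1.330) = 1.000 + 1.640 + 0.7934 = 3.433.
⟨E⟩ = Σ Eᵢ gᵢe^(−Eᵢ/kT) / Z = (0·1.000 + 0.0864·1.640 + 0.103·0.7934) / 3.433 = 0.065 eV.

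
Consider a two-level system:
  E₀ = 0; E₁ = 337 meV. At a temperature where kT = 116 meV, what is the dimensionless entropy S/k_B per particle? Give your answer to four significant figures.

Eᵢ/kT = 0, 2.90517.
Z = Σ e^(−Eᵢ/kT) = e^(−0) + e^(−2.90517) = 1.00000 + 0.0547395 = 1.05474.
⟨E⟩ = Σ EᵢPᵢ = 17.4898 meV.
S/k_B = ln Z + ⟨E⟩/kT = ln(1.05474) + 17.4898/116 = 0.0532943 + 0.150774 = 0.2041.

0.2041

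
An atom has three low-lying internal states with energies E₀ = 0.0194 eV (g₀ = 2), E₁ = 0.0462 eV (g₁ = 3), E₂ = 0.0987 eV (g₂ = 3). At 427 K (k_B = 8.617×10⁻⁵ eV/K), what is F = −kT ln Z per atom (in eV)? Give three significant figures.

-0.0297 eV

k_BT = 8.617×10⁻⁵ × 427 K = 0.036795 eV.
Eᵢ/kT = 0.52725, 1.2556, 2.6824.
Z = Σ gᵢe^(−Eᵢ/kT) = 2·e^(−0.52725) + 3·e^(−1.2556) + 3·e^(−2.6824) = 1.1805 + 0.85471 + 0.20520 = 2.2404.
F = −kT ln Z = −0.036795 × ln(2.2404) = −0.036795 × 0.80665 = -0.0297 eV.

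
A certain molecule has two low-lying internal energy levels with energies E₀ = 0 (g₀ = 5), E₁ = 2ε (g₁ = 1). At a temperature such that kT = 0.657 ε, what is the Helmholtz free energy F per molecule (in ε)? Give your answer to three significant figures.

-1.06 ε

Eᵢ/kT = 0, 3.0441.
Z = Σ gᵢe^(−Eᵢ/kT) = 5·e^(−0) + 1·e^(−3.0441) = 5.0000 + 0.047639 = 5.0476.
F = −kT ln Z = −0.657 × ln(5.0476) = −0.657 × 1.6189 = -1.06 ε.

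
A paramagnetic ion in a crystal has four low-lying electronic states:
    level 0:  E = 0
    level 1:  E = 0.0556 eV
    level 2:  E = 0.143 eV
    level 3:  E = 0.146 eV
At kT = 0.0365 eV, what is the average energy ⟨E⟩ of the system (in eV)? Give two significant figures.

Eᵢ/kT = 0, 1.523, 3.918, 4.000.
Z = Σ e^(−Eᵢ/kT) = e^(−0) + e^(−1.523) + e^(−3.918) + e^(−4.000) = 1.000 + 0.2181 + 0.01988 + 0.01832 = 1.256.
⟨E⟩ = Σ Eᵢ e^(−Eᵢ/kT) / Z = (0·1.000 + 0.0556·0.2181 + 0.143·0.01988 + 0.146·0.01832) / 1.256 = 0.014 eV.

0.014 eV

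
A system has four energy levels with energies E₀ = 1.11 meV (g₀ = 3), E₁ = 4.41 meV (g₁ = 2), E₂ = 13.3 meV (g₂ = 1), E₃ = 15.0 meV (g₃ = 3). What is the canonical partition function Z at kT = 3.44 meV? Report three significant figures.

Eᵢ/kT = 0.32267, 1.2820, 3.8663, 4.3605.
Z = Σ gᵢe^(−Eᵢ/kT) = 3·e^(−0.32267) + 2·e^(−1.2820) + 1·e^(−3.8663) + 3·e^(−4.3605) = 2.1726 + 0.55496 + 0.020936 + 0.038316 = 2.7868.

Z = 2.79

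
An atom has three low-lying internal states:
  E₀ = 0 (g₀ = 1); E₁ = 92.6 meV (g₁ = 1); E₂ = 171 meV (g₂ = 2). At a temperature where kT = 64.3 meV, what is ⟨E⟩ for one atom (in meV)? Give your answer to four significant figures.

Eᵢ/kT = 0, 1.44012, 2.65941.
Z = Σ gᵢe^(−Eᵢ/kT) = 1·e^(−0) + 1·e^(−1.44012) + 2·e^(−2.65941) = 1.00000 + 0.236899 + 0.139979 = 1.37688.
⟨E⟩ = Σ Eᵢ gᵢe^(−Eᵢ/kT) / Z = (0·1.00000 + 92.6·0.236899 + 171·0.139979) / 1.37688 = 33.32 meV.

33.32 meV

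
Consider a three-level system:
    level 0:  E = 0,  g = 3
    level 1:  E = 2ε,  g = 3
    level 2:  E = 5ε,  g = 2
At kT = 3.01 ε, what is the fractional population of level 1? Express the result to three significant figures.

Eᵢ/kT = 0, 0.66445, 1.6611.
Z = Σ gᵢe^(−Eᵢ/kT) = 3·e^(−0) + 3·e^(−0.66445) + 2·e^(−1.6611) = 3.0000 + 1.5437 + 0.37986 = 4.9236.
P₁ = g₁ e^(−E₁/kT) / Z = 1.5437/4.9236 = 0.314.

0.314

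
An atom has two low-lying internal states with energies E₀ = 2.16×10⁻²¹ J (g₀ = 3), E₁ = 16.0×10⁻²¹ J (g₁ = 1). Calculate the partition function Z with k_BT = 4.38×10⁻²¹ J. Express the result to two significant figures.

Eᵢ/kT = 0.4932, 3.653.
Z = Σ gᵢe^(−Eᵢ/kT) = 3·e^(−0.4932) + 1·e^(−3.653) = 1.832 + 0.02591 = 1.858.

Z = 1.9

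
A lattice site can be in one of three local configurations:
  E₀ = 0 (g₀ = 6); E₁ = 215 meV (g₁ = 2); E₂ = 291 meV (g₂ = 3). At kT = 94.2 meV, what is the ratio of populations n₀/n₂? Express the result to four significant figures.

n₀/n₂ = (g₀/g₂) exp[−(E₀−E₂)/kT] = (6/3) × exp(−(-291 meV)/(94.2 meV)) = (6/3) × exp(3.08917) = 43.92.

43.92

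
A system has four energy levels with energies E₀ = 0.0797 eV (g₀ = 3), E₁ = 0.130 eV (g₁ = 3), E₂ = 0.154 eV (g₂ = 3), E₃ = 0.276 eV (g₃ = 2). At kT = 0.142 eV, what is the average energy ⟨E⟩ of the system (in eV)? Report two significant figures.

Eᵢ/kT = 0.5613, 0.9155, 1.085, 1.944.
Z = Σ gᵢe^(−Eᵢ/kT) = 3·e^(−0.5613) + 3·e^(−0.9155) + 3·e^(−1.085) + 2·e^(−1.944) = 1.711 + 1.201 + 1.014 + 0.2863 = 4.212.
⟨E⟩ = Σ Eᵢ gᵢe^(−Eᵢ/kT) / Z = (0.0797·1.711 + 0.130·1.201 + 0.154·1.014 + 0.276·0.2863) / 4.212 = 0.13 eV.

0.13 eV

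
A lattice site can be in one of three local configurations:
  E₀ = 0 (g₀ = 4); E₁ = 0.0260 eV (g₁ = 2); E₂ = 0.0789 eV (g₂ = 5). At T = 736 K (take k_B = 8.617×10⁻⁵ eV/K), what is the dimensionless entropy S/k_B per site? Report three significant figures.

2.26

k_BT = 8.617×10⁻⁵ × 736 K = 0.063421 eV.
Eᵢ/kT = 0, 0.40996, 1.2441.
Z = Σ gᵢe^(−Eᵢ/kT) = 4·e^(−0) + 2·e^(−0.40996) + 5·e^(−1.2441) = 4.0000 + 1.3274 + 1.4410 = 6.7684.
⟨E⟩ = Σ EᵢPᵢ = 0.021897 eV.
S/k_B = ln Z + ⟨E⟩/kT = ln(6.7684) + 0.021897/0.063421 = 1.9123 + 0.34526 = 2.26.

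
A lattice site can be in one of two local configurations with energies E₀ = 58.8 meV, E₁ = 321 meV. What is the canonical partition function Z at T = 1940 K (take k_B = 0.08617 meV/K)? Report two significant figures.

Z = 0.85

k_BT = 0.08617 × 1940 K = 167.2 meV.
Eᵢ/kT = 0.3517, 1.920.
Z = Σ e^(−Eᵢ/kT) = e^(−0.3517) + e^(−1.920) = 0.7035 + 0.1466 = 0.8501.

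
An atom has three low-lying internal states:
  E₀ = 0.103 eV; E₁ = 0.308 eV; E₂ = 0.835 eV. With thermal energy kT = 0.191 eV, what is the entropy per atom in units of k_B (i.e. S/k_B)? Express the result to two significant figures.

Eᵢ/kT = 0.5393, 1.613, 4.372.
Z = Σ e^(−Eᵢ/kT) = e^(−0.5393) + e^(−1.613) + e^(−4.372) = 0.5832 + 0.1993 + 0.01263 = 0.7951.
⟨E⟩ = Σ EᵢPᵢ = 0.1660 eV.
S/k_B = ln Z + ⟨E⟩/kT = ln(0.7951) + 0.1660/0.191 = -0.2293 + 0.8691 = 0.64.

0.64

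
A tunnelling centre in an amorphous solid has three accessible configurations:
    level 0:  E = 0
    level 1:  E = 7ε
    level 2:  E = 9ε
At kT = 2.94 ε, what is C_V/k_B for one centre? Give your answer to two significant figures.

Eᵢ/kT = 0, 2.381, 3.061.
Z = Σ e^(−Eᵢ/kT) = e^(−0) + e^(−2.381) + e^(−3.061) = 1.000 + 0.09246 + 0.04684 = 1.139.
⟨E⟩ = 0.9383 ε, ⟨E²⟩ = 7.309 ε².
C_V/k_B = (⟨E²⟩ − ⟨E⟩²)/(kT)² = (7.309 − 0.8804)/8.644 = 0.74.

0.74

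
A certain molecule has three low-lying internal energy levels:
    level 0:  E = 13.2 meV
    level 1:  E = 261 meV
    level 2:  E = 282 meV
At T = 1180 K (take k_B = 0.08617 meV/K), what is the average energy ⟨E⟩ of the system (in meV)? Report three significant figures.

k_BT = 0.08617 × 1180 K = 101.68 meV.
Eᵢ/kT = 0.12982, 2.5669, 2.7734.
Z = Σ e^(−Eᵢ/kT) = e^(−0.12982) + e^(−2.5669) + e^(−2.7734) = 0.87825 + 0.076773 + 0.062449 = 1.0175.
⟨E⟩ = Σ Eᵢ e^(−Eᵢ/kT) / Z = (13.2·0.87825 + 261·0.076773 + 282·0.062449) / 1.0175 = 48.4 meV.

48.4 meV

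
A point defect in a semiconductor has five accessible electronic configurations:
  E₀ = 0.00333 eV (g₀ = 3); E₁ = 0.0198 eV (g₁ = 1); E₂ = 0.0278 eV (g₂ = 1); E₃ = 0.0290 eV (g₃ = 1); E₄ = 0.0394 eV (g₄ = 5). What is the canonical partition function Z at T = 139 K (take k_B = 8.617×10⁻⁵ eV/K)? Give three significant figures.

k_BT = 8.617×10⁻⁵ × 139 K = 0.011978 eV.
Eᵢ/kT = 0.27801, 1.6530, 2.3209, 2.4211, 3.2894.
Z = Σ gᵢe^(−Eᵢ/kT) = 3·e^(−0.27801) + 1·e^(−1.6530) + 1·e^(−2.3209) + 1·e^(−2.4211) + 5·e^(−3.2894) = 2.2719 + 0.19147 + 0.098185 + 0.088824 + 0.18638 = 2.8368.

Z = 2.84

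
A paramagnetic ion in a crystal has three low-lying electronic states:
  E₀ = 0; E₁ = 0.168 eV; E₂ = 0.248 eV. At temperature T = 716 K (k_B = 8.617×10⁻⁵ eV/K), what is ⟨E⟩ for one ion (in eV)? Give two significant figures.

0.014 eV

k_BT = 8.617×10⁻⁵ × 716 K = 0.06170 eV.
Eᵢ/kT = 0, 2.723, 4.019.
Z = Σ e^(−Eᵢ/kT) = e^(−0) + e^(−2.723) + e^(−4.019) = 1.000 + 0.06568 + 0.01797 = 1.084.
⟨E⟩ = Σ Eᵢ e^(−Eᵢ/kT) / Z = (0·1.000 + 0.168·0.06568 + 0.248·0.01797) / 1.084 = 0.014 eV.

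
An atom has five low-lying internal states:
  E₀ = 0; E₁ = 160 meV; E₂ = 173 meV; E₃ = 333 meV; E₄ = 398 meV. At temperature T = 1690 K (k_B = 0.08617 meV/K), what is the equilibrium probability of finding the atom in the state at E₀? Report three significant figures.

0.554

k_BT = 0.08617 × 1690 K = 145.63 meV.
Eᵢ/kT = 0, 1.0987, 1.1879, 2.2866, 2.7330.
Z = Σ e^(−Eᵢ/kT) = e^(−0) + e^(−1.0987) + e^(−1.1879) + e^(−2.2866) + e^(−2.7330) = 1.0000 + 0.33330 + 0.30486 + 0.10161 + 0.065024 = 1.8048.
P₀ = e^(−E₀/kT) / Z = 1.0000/1.8048 = 0.554.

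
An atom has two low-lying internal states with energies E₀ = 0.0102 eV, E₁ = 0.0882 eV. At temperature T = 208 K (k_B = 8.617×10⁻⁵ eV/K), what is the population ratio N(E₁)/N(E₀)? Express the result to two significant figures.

0.013

k_BT = 8.617×10⁻⁵ × 208 K = 0.01792 eV.
n₁/n₀ = exp[−(E₁−E₀)/kT] = exp(−(0.0780 eV)/(0.01792 eV)) = exp(-4.353) = 0.013.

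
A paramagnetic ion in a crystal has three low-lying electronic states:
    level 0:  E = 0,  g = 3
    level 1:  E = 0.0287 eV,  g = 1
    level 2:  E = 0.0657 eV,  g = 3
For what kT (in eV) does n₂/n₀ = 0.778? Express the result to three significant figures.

n₂/n₀ = (g₂/g₀) exp[−(E₂−E₀)/kT] = 0.778.
⇒ (E₂−E₀)/kT = ln((3/3)/0.778) = ln(1.2853) = 0.25099.
kT = 0.0657 eV / 0.25099 = 0.262 eV.

0.262 eV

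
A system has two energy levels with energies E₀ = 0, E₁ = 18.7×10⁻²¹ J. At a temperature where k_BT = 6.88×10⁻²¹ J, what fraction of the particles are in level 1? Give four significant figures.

0.06192

Eᵢ/kT = 0, 2.71802.
Z = Σ e^(−Eᵢ/kT) = e^(−0) + e^(−2.71802) = 1.00000 + 0.0660053 = 1.06601.
P₁ = e^(−E₁/kT) / Z = 0.0660053/1.06601 = 0.06192.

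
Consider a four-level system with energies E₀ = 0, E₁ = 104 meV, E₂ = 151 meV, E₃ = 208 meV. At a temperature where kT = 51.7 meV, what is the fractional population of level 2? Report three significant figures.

Eᵢ/kT = 0, 2.0116, 2.9207, 4.0232.
Z = Σ e^(−Eᵢ/kT) = e^(−0) + e^(−2.0116) + e^(−2.9207) + e^(−4.0232) = 1.0000 + 0.13377 + 0.053896 + 0.017896 = 1.2056.
P₂ = e^(−E₂/kT) / Z = 0.053896/1.2056 = 0.0447.

0.0447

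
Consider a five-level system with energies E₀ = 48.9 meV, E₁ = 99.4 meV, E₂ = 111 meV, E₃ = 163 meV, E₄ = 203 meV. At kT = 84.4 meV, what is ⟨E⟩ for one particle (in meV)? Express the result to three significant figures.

94.6 meV

Eᵢ/kT = 0.57938, 1.1777, 1.3152, 1.9313, 2.4052.
Z = Σ e^(−Eᵢ/kT) = e^(−0.57938) + e^(−1.1777) + e^(−1.3152) + e^(−1.9313) + e^(−2.4052) = 0.56025 + 0.30799 + 0.26842 + 0.14496 + 0.090247 = 1.3719.
⟨E⟩ = Σ Eᵢ e^(−Eᵢ/kT) / Z = (48.9·0.56025 + 99.4·0.30799 + 111·0.26842 + 163·0.14496 + 203·0.090247) / 1.3719 = 94.6 meV.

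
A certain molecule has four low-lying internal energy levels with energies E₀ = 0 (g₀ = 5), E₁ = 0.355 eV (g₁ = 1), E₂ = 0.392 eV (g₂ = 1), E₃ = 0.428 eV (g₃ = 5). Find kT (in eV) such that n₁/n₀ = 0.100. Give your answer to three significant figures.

0.512 eV

n₁/n₀ = (g₁/g₀) exp[−(E₁−E₀)/kT] = 0.100.
⇒ (E₁−E₀)/kT = ln((1/5)/0.100) = ln(2.0000) = 0.69315.
kT = 0.355 eV / 0.69315 = 0.512 eV.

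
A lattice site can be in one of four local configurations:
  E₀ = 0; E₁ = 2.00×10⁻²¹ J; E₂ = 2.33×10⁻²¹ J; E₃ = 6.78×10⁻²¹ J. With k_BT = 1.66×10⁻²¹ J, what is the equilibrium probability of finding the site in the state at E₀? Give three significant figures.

Eᵢ/kT = 0, 1.2048, 1.4036, 4.0843.
Z = Σ e^(−Eᵢ/kT) = e^(−0) + e^(−1.2048) + e^(−1.4036) + e^(−4.0843) = 1.0000 + 0.29975 + 0.24571 + 0.016835 = 1.5623.
P₀ = e^(−E₀/kT) / Z = 1.0000/1.5623 = 0.640.

0.640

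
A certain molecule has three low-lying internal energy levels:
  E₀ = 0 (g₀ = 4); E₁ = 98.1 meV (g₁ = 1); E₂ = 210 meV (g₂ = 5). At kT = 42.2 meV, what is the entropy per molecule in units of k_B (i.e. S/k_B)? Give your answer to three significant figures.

1.52

Eᵢ/kT = 0, 2.3246, 4.9763.
Z = Σ gᵢe^(−Eᵢ/kT) = 4·e^(−0) + 1·e^(−2.3246) + 5·e^(−4.9763) = 4.0000 + 0.097823 + 0.034498 = 4.1323.
⟨E⟩ = Σ EᵢPᵢ = 4.0755 meV.
S/k_B = ln Z + ⟨E⟩/kT = ln(4.1323) + 4.0755/42.2 = 1.4188 + 0.096576 = 1.52.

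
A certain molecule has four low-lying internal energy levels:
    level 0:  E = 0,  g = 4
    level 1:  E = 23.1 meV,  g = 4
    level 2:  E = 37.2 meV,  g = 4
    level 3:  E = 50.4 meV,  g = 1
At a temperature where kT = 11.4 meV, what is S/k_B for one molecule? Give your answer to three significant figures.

Eᵢ/kT = 0, 2.0263, 3.2632, 4.4211.
Z = Σ gᵢe^(−Eᵢ/kT) = 4·e^(−0) + 4·e^(−2.0263) + 4·e^(−3.2632) + 1·e^(−4.4211) = 4.0000 + 0.52729 + 0.15306 + 0.012021 = 4.6924.
⟨E⟩ = Σ EᵢPᵢ = 3.9383 meV.
S/k_B = ln Z + ⟨E⟩/kT = ln(4.6924) + 3.9383/11.4 = 1.5459 + 0.34546 = 1.89.

1.89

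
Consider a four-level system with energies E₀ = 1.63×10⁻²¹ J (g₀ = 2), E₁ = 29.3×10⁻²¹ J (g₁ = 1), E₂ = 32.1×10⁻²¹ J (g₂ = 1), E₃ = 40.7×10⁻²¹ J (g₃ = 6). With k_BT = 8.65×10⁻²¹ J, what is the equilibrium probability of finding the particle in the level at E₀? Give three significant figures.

0.936

Eᵢ/kT = 0.18844, 3.3873, 3.7110, 4.7052.
Z = Σ gᵢe^(−Eᵢ/kT) = 2·e^(−0.18844) + 1·e^(−3.3873) + 1·e^(−3.7110) + 6·e^(−4.7052) = 1.6565 + 0.033800 + 0.024453 + 0.054289 = 1.7690.
P₀ = g₀ e^(−E₀/kT) / Z = 1.6565/1.7690 = 0.936.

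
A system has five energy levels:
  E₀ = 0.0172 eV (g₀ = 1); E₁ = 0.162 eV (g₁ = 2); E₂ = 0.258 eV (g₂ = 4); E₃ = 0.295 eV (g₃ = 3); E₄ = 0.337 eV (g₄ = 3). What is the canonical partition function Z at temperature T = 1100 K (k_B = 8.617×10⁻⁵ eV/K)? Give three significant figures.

Z = 1.68

k_BT = 8.617×10⁻⁵ × 1100 K = 0.094787 eV.
Eᵢ/kT = 0.18146, 1.7091, 2.7219, 3.1122, 3.5553.
Z = Σ gᵢe^(−Eᵢ/kT) = 1·e^(−0.18146) + 2·e^(−1.7091) + 4·e^(−2.7219) + 3·e^(−3.1122) + 3·e^(−3.5553) = 0.83405 + 0.36206 + 0.26300 + 0.13351 + 0.085718 = 1.6783.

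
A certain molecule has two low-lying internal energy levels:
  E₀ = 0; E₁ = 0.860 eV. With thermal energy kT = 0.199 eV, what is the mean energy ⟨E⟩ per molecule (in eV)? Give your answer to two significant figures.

Eᵢ/kT = 0, 4.322.
Z = Σ e^(−Eᵢ/kT) = e^(−0) + e^(−4.322) = 1.000 + 0.01327 = 1.013.
⟨E⟩ = Σ Eᵢ e^(−Eᵢ/kT) / Z = (0·1.000 + 0.860·0.01327) / 1.013 = 0.011 eV.

0.011 eV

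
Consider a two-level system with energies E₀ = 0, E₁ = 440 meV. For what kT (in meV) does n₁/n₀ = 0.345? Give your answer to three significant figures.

413 meV

n₁/n₀ = exp[−(E₁−E₀)/kT] = 0.345.
⇒ (E₁−E₀)/kT = ln(1/0.345) = ln(2.8986) = 1.0642.
kT = 440 meV / 1.0642 = 413 meV.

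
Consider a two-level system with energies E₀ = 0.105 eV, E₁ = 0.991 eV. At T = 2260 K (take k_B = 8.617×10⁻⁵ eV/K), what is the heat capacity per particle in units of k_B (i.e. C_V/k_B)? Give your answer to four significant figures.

0.2143

k_BT = 8.617×10⁻⁵ × 2260 K = 0.194744 eV.
Eᵢ/kT = 0.539169, 5.08873.
Z = Σ e^(−Eᵢ/kT) = e^(−0.539169) + e^(−5.08873) = 0.583233 + 0.00616585 = 0.589399.
⟨E⟩ = 0.114269 eV, ⟨E²⟩ = 0.0211835 eV².
C_V/k_B = (⟨E²⟩ − ⟨E⟩²)/(kT)² = (0.0211835 − 0.0130574)/0.0379252 = 0.2143.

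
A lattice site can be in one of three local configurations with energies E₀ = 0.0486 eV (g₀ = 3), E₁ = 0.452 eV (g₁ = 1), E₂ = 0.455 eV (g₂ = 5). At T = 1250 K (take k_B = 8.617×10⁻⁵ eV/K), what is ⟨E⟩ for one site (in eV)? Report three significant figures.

k_BT = 8.617×10⁻⁵ × 1250 K = 0.10771 eV.
Eᵢ/kT = 0.45121, 4.1965, 4.2243.
Z = Σ gᵢe^(−Eᵢ/kT) = 3·e^(−0.45121) + 1·e^(−4.1965) + 5·e^(−4.2243) = 1.9106 + 0.015048 + 0.073178 = 1.9988.
⟨E⟩ = Σ Eᵢ gᵢe^(−Eᵢ/kT) / Z = (0.0486·1.9106 + 0.452·0.015048 + 0.455·0.073178) / 1.9988 = 0.0665 eV.

0.0665 eV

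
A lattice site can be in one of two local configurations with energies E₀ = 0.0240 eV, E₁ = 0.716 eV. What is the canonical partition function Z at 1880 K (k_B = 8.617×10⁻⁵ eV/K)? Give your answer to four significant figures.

Z = 0.8743

k_BT = 8.617×10⁻⁵ × 1880 K = 0.162000 eV.
Eᵢ/kT = 0.148148, 4.41975.
Z = Σ e^(−Eᵢ/kT) = e^(−0.148148) + e^(−4.41975) = 0.862303 + 0.0120372 = 0.874340.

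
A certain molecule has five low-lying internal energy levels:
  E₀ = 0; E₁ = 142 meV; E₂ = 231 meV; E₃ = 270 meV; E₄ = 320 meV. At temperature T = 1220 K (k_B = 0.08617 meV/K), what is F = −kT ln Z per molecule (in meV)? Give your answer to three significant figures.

-42.2 meV

k_BT = 0.08617 × 1220 K = 105.13 meV.
Eᵢ/kT = 0, 1.3507, 2.1973, 2.5682, 3.0439.
Z = Σ e^(−Eᵢ/kT) = e^(−0) + e^(−1.3507) + e^(−2.1973) + e^(−2.5682) + e^(−3.0439) = 1.0000 + 0.25906 + 0.11110 + 0.076673 + 0.047649 = 1.4945.
F = −kT ln Z = −105.13 × ln(1.4945) = −105.13 × 0.40179 = -42.2 meV.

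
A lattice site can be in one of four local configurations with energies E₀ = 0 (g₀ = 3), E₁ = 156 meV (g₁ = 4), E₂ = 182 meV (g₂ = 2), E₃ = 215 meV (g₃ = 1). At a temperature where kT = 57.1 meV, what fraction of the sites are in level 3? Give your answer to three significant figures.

0.00688

Eᵢ/kT = 0, 2.7320, 3.1874, 3.7653.
Z = Σ gᵢe^(−Eᵢ/kT) = 3·e^(−0) + 4·e^(−2.7320) + 2·e^(−3.1874) + 1·e^(−3.7653) = 3.0000 + 0.26036 + 0.082558 + 0.023161 = 3.3661.
P₃ = g₃ e^(−E₃/kT) / Z = 0.023161/3.3661 = 0.00688.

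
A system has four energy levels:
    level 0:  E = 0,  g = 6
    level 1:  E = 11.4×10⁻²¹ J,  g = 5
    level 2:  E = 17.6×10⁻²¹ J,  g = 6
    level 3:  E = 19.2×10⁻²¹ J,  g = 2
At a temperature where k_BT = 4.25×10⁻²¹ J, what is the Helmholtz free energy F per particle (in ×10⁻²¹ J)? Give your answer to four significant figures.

Eᵢ/kT = 0, 2.68235, 4.14118, 4.51765.
Z = Σ gᵢe^(−Eᵢ/kT) = 6·e^(−0) + 5·e^(−2.68235) + 6·e^(−4.14118) + 2·e^(−4.51765) = 6.00000 + 0.342011 + 0.0954244 + 0.0218293 = 6.45926.
F = −kT ln Z = −4.25 × ln(6.45926) = −4.25 × 1.86551 = -7.928 ×10⁻²¹ J.

-7.928 ×10⁻²¹ J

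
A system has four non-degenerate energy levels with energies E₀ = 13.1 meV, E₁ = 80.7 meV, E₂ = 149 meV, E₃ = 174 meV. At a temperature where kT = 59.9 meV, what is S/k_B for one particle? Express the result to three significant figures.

Eᵢ/kT = 0.21870, 1.3472, 2.4875, 2.9048.
Z = Σ e^(−Eᵢ/kT) = e^(−0.21870) + e^(−1.3472) + e^(−2.4875) + e^(−2.9048) = 0.80356 + 0.25997 + 0.083118 + 0.054760 = 1.2014.
⟨E⟩ = Σ EᵢPᵢ = 44.464 meV.
S/k_B = ln Z + ⟨E⟩/kT = ln(1.2014) + 44.464/59.9 = 0.18349 + 0.74230 = 0.926.

0.926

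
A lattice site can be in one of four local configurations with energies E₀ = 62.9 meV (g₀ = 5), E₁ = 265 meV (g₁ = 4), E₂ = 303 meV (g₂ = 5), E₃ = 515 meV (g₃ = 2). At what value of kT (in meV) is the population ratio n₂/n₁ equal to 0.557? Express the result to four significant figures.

47.01 meV

n₂/n₁ = (g₂/g₁) exp[−(E₂−E₁)/kT] = 0.557.
⇒ (E₂−E₁)/kT = ln((5/4)/0.557) = ln(2.24417) = 0.808336.
kT = 38 meV / 0.808336 = 47.01 meV.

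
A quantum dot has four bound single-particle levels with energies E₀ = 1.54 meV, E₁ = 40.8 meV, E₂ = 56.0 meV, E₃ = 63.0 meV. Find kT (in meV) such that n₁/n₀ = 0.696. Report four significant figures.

108.3 meV

n₁/n₀ = exp[−(E₁−E₀)/kT] = 0.696.
⇒ (E₁−E₀)/kT = ln(1/0.696) = ln(1.43678) = 0.362404.
kT = 39.26 meV / 0.362404 = 108.3 meV.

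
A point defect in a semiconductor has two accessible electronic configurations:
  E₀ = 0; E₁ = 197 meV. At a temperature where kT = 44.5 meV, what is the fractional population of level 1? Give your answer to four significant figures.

Eᵢ/kT = 0, 4.42697.
Z = Σ e^(−Eᵢ/kT) = e^(−0) + e^(−4.42697) = 1.00000 + 0.0119506 = 1.01195.
P₁ = e^(−E₁/kT) / Z = 0.0119506/1.01195 = 0.01181.

0.01181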